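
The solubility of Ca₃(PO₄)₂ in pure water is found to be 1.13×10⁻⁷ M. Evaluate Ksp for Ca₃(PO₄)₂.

Ca₃(PO₄)₂(s) ⇌ 3 Ca²⁺(aq) + 2 PO₄³⁻(aq)
With molar solubility s: [Ca²⁺] = 3s, [PO₄³⁻] = 2s.
Ksp = [Ca²⁺]^3[PO₄³⁻]^2 = (3s)^3 · (2s)^2 = 108s^5
Ksp = 108 × (1.13×10⁻⁷)^5 = 1.99×10⁻³³

Ksp = 1.99×10⁻³³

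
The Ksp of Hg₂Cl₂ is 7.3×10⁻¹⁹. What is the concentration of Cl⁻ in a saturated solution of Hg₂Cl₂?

1.1×10⁻⁶ M

Hg₂Cl₂(s) ⇌ Hg₂²⁺(aq) + 2 Cl⁻(aq)
Call the molar solubility s, so that [Hg₂²⁺] = s and [Cl⁻] = 2s.
Ksp = [Hg₂²⁺][Cl⁻]^2 = s · (2s)^2 = 4s^3 = 7.3×10⁻¹⁹
s = 5.7×10⁻⁷ mol L⁻¹
[Cl⁻] = 2s = 1.1×10⁻⁶ mol L⁻¹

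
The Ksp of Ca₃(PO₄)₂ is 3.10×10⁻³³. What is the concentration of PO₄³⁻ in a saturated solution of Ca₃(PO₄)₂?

2.47×10⁻⁷ M

Ca₃(PO₄)₂(s) ⇌ 3 Ca²⁺(aq) + 2 PO₄³⁻(aq)
If s mol/L of Ca₃(PO₄)₂ dissolves, [Ca²⁺] = 3s and [PO₄³⁻] = 2s.
Ksp = [Ca²⁺]^3[PO₄³⁻]^2 = (3s)^3 · (2s)^2 = 108s^5 = 3.10×10⁻³³
s = 1.23×10⁻⁷ mol L⁻¹
[PO₄³⁻] = 2s = 2.47×10⁻⁷ mol L⁻¹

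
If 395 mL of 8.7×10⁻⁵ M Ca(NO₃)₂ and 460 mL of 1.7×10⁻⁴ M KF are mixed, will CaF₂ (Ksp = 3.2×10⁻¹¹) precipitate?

Total volume after mixing = 395 + 460 = 855 mL.
[Ca²⁺] = (8.7×10⁻⁵)(395)/855 = 4.0×10⁻⁵ M
[F⁻] = (1.7×10⁻⁴)(460)/855 = 9.1×10⁻⁵ M
Q = [Ca²⁺][F⁻]^2 = 3.4×10⁻¹³
Q < Ksp (3.4×10⁻¹³ vs 3.2×10⁻¹¹); the solution remains unsaturated and no precipitate forms.

No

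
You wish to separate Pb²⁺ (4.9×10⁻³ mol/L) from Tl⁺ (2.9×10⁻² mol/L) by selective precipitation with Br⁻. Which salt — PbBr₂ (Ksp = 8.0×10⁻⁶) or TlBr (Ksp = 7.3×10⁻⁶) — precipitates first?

TlBr

The threshold for precipitation is Q = Ksp.
For PbBr₂: [Br⁻] = (Ksp/[Pb²⁺])^(1/2) = 4.0×10⁻² mol/L
For TlBr: [Br⁻] = (Ksp/[Tl⁺]) = 2.5×10⁻⁴ mol/L
The smaller threshold [Br⁻] is reached first, so TlBr precipitates first.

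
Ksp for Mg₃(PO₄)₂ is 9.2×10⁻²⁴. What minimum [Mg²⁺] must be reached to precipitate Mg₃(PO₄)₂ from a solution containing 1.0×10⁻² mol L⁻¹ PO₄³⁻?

The threshold for precipitation is Q = Ksp.
Mg₃(PO₄)₂(s) ⇌ 3 Mg²⁺(aq) + 2 PO₄³⁻(aq)
Ksp = [Mg²⁺]^3[PO₄³⁻]^2 = [Mg²⁺]^3(1.0×10⁻²)^2
[Mg²⁺]^3 = 9.2×10⁻²⁴ / (1.0×10⁻²)^2 = 9.2×10⁻²⁰
[Mg²⁺] = 4.5×10⁻⁷ mol L⁻¹

4.5×10⁻⁷ M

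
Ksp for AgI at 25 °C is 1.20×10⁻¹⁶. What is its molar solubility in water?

1.10×10⁻⁸ M

AgI(s) ⇌ Ag⁺(aq) + I⁻(aq)
With molar solubility s: [Ag⁺] = s, [I⁻] = s.
Ksp = [Ag⁺][I⁻] = s · s = s^2
s^2 = 1.20×10⁻¹⁶
s = 1.10×10⁻⁸ M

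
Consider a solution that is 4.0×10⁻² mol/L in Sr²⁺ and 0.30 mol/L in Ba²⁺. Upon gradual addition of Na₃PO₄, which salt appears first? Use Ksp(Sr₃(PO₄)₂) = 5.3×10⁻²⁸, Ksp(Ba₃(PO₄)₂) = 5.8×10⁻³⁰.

The threshold for precipitation is Q = Ksp.
For Sr₃(PO₄)₂: [PO₄³⁻] = (Ksp/[Sr²⁺]^3)^(1/2) = 2.9×10⁻¹² mol/L
For Ba₃(PO₄)₂: [PO₄³⁻] = (Ksp/[Ba²⁺]^3)^(1/2) = 1.5×10⁻¹⁴ mol/L
Since Ba₃(PO₄)₂ needs less PO₄³⁻ to reach saturation, it precipitates first.

Ba₃(PO₄)₂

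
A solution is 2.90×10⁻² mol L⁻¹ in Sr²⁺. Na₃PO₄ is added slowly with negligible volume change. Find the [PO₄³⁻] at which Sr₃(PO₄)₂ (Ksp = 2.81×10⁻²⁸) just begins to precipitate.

Each salt precipitates once Q = Ksp for that salt.
Sr₃(PO₄)₂(s) ⇌ 3 Sr²⁺(aq) + 2 PO₄³⁻(aq)
Ksp = [Sr²⁺]^3[PO₄³⁻]^2 = [PO₄³⁻]^2(2.90×10⁻²)^3
[PO₄³⁻]^2 = 2.81×10⁻²⁸ / (2.90×10⁻²)^3 = 1.15×10⁻²³
[PO₄³⁻] = 3.39×10⁻¹² mol L⁻¹

3.39×10⁻¹² M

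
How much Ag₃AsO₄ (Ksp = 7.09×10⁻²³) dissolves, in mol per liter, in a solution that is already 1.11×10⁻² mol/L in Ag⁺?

5.18×10⁻¹⁷ M

Ag₃AsO₄(s) ⇌ 3 Ag⁺(aq) + AsO₄³⁻(aq)
Let s be the solubility of Ag₃AsO₄ here. The common ion gives [Ag⁺] ≈ 1.11×10⁻² mol/L, and [AsO₄³⁻] = s.
Ksp = [Ag⁺]^3[AsO₄³⁻] = (1.11×10⁻²)^3s
s = 7.09×10⁻²³ / (1.11×10⁻²)^3 = 5.18×10⁻¹⁷
s = 5.18×10⁻¹⁷ mol/L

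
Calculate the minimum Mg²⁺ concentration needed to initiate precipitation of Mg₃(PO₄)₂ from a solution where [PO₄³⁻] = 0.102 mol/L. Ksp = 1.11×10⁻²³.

1.02×10⁻⁷ M

Precipitation of each salt begins when its ion product equals Ksp.
Mg₃(PO₄)₂(s) ⇌ 3 Mg²⁺(aq) + 2 PO₄³⁻(aq)
Ksp = [Mg²⁺]^3[PO₄³⁻]^2 = [Mg²⁺]^3(0.102)^2
[Mg²⁺]^3 = 1.11×10⁻²³ / (0.102)^2 = 1.07×10⁻²¹
[Mg²⁺] = 1.02×10⁻⁷ mol/L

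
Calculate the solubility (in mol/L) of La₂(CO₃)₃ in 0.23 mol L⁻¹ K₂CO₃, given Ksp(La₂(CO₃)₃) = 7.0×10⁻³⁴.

1.2×10⁻¹⁶ M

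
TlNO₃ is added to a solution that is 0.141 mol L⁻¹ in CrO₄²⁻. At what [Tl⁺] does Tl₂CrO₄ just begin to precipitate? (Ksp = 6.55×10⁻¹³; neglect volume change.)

2.16×10⁻⁶ M

Precipitation of each salt begins when its ion product equals Ksp.
Tl₂CrO₄(s) ⇌ 2 Tl⁺(aq) + CrO₄²⁻(aq)
Ksp = [Tl⁺]^2[CrO₄²⁻] = [Tl⁺]^2(0.141)
[Tl⁺]^2 = 6.55×10⁻¹³ / (0.141) = 4.65×10⁻¹²
[Tl⁺] = 2.16×10⁻⁶ mol L⁻¹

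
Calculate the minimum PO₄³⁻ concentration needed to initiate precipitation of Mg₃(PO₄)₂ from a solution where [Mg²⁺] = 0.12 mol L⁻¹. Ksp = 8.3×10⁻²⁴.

6.9×10⁻¹¹ M

Precipitation begins when Q = Ksp.
Mg₃(PO₄)₂(s) ⇌ 3 Mg²⁺(aq) + 2 PO₄³⁻(aq)
Ksp = [Mg²⁺]^3[PO₄³⁻]^2 = [PO₄³⁻]^2(0.12)^3
[PO₄³⁻]^2 = 8.3×10⁻²⁴ / (0.12)^3 = 4.8×10⁻²¹
[PO₄³⁻] = 6.9×10⁻¹¹ mol L⁻¹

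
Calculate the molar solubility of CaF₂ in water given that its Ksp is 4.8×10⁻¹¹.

CaF₂(s) ⇌ Ca²⁺(aq) + 2 F⁻(aq)
If s mol/L of CaF₂ dissolves, [Ca²⁺] = s and [F⁻] = 2s.
Ksp = [Ca²⁺][F⁻]^2 = s · (2s)^2 = 4s^3
4s^3 = 4.8×10⁻¹¹  ⇒  s^3 = 1.2×10⁻¹¹
s = 2.3×10⁻⁴ mol/L

2.3×10⁻⁴ M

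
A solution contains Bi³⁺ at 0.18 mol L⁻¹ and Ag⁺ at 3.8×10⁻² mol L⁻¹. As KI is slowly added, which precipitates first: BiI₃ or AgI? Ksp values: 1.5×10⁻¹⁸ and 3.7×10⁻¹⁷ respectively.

AgI

A salt starts to precipitate once the ion product Q reaches its Ksp.
For BiI₃: [I⁻] = (Ksp/[Bi³⁺])^(1/3) = 2.0×10⁻⁶ mol L⁻¹
For AgI: [I⁻] = (Ksp/[Ag⁺]) = 9.7×10⁻¹⁶ mol L⁻¹
AgI requires the lower [I⁻], so it precipitates first.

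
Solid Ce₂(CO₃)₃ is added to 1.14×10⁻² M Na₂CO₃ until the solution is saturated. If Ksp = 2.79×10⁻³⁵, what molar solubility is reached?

2.17×10⁻¹⁵ M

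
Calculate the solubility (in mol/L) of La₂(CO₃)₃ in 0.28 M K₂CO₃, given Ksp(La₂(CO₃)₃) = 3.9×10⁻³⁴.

6.7×10⁻¹⁷ M

La₂(CO₃)₃(s) ⇌ 2 La³⁺(aq) + 3 CO₃²⁻(aq)
Let s be the solubility of La₂(CO₃)₃ here. The common ion gives [CO₃²⁻] ≈ 0.28 M, and [La³⁺] = 2s.
Ksp = [La³⁺]^2[CO₃²⁻]^3 = (2s)^2(0.28)^3
(2s)^2 = 3.9×10⁻³⁴ / (0.28)^3 = 1.8×10⁻³²
s = 6.7×10⁻¹⁷ M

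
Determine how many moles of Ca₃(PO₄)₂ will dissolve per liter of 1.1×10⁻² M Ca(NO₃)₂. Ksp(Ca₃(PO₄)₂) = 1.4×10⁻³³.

Ca₃(PO₄)₂(s) ⇌ 3 Ca²⁺(aq) + 2 PO₄³⁻(aq)
Ca²⁺ is already present at 1.1×10⁻² M. If s mol/L of Ca₃(PO₄)₂ dissolves, [PO₄³⁻] = 2s while [Ca²⁺] ≈ 1.1×10⁻² M.
Ksp = [Ca²⁺]^3[PO₄³⁻]^2 = (1.1×10⁻²)^3(2s)^2
(2s)^2 = 1.4×10⁻³³ / (1.1×10⁻²)^3 = 1.1×10⁻²⁷
s = 1.6×10⁻¹⁴ M

1.6×10⁻¹⁴ M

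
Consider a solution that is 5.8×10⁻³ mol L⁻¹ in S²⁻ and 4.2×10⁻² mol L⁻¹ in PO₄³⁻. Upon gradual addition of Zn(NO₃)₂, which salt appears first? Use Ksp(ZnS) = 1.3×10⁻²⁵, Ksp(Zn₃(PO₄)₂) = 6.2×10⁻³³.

Each salt precipitates once Q = Ksp for that salt.
For ZnS: [Zn²⁺] = (Ksp/[S²⁻]) = 2.2×10⁻²³ mol L⁻¹
For Zn₃(PO₄)₂: [Zn²⁺] = (Ksp/[PO₄³⁻]^2)^(1/3) = 1.5×10⁻¹⁰ mol L⁻¹
The smaller threshold [Zn²⁺] is reached first, so ZnS precipitates first.

ZnS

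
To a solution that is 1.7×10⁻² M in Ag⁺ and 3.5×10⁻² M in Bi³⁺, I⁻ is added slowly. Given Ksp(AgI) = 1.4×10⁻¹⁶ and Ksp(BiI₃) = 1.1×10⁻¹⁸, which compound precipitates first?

The threshold for precipitation is Q = Ksp.
For AgI: [I⁻] = (Ksp/[Ag⁺]) = 8.2×10⁻¹⁵ M
For BiI₃: [I⁻] = (Ksp/[Bi³⁺])^(1/3) = 3.2×10⁻⁶ M
Since AgI needs less I⁻ to reach saturation, it precipitates first.

AgI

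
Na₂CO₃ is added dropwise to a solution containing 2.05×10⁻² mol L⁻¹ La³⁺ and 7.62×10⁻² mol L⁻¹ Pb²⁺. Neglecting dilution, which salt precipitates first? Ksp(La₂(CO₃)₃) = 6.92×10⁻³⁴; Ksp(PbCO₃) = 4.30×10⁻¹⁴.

A salt starts to precipitate once the ion product Q reaches its Ksp.
For La₂(CO₃)₃: [CO₃²⁻] = (Ksp/[La³⁺]^2)^(1/3) = 1.18×10⁻¹⁰ mol L⁻¹
For PbCO₃: [CO₃²⁻] = (Ksp/[Pb²⁺]) = 5.64×10⁻¹³ mol L⁻¹
Since PbCO₃ needs less CO₃²⁻ to reach saturation, it precipitates first.

PbCO₃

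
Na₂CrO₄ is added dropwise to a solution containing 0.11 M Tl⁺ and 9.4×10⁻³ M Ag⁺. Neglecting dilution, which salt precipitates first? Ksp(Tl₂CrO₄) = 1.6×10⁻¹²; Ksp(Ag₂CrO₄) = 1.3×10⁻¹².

Tl₂CrO₄

Precipitation of each salt begins when its ion product equals Ksp.
For Tl₂CrO₄: [CrO₄²⁻] = (Ksp/[Tl⁺]^2) = 1.3×10⁻¹⁰ M
For Ag₂CrO₄: [CrO₄²⁻] = (Ksp/[Ag⁺]^2) = 1.5×10⁻⁸ M
The smaller threshold [CrO₄²⁻] is reached first, so Tl₂CrO₄ precipitates first.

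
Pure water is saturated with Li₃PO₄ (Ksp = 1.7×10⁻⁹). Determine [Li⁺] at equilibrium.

Li₃PO₄(s) ⇌ 3 Li⁺(aq) + PO₄³⁻(aq)
Let s be the molar solubility. Then [Li⁺] = 3s and [PO₄³⁻] = s.
Ksp = [Li⁺]^3[PO₄³⁻] = (3s)^3 · s = 27s^4 = 1.7×10⁻⁹
s = 2.8×10⁻³ mol L⁻¹
[Li⁺] = 3s = 8.5×10⁻³ mol L⁻¹

8.5×10⁻³ M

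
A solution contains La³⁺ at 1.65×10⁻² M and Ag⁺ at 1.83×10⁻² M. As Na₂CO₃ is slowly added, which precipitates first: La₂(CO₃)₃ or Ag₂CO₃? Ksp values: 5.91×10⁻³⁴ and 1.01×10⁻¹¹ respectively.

A salt starts to precipitate once the ion product Q reaches its Ksp.
For La₂(CO₃)₃: [CO₃²⁻] = (Ksp/[La³⁺]^2)^(1/3) = 1.29×10⁻¹⁰ M
For Ag₂CO₃: [CO₃²⁻] = (Ksp/[Ag⁺]^2) = 3.02×10⁻⁸ M
La₂(CO₃)₃ requires the lower [CO₃²⁻], so it precipitates first.

La₂(CO₃)₃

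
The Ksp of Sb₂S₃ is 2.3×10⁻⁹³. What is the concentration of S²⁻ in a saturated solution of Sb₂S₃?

3.5×10⁻¹⁹ M

Sb₂S₃(s) ⇌ 2 Sb³⁺(aq) + 3 S²⁻(aq)
With molar solubility s: [Sb³⁺] = 2s, [S²⁻] = 3s.
Ksp = [Sb³⁺]^2[S²⁻]^3 = (2s)^2 · (3s)^3 = 108s^5 = 2.3×10⁻⁹³
s = 1.2×10⁻¹⁹ M
[S²⁻] = 3s = 3.5×10⁻¹⁹ M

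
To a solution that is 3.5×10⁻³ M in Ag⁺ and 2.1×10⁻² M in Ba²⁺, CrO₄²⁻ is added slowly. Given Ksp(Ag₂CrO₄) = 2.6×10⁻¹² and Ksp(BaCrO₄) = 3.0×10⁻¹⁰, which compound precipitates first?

Precipitation of each salt begins when its ion product equals Ksp.
For Ag₂CrO₄: [CrO₄²⁻] = (Ksp/[Ag⁺]^2) = 2.1×10⁻⁷ M
For BaCrO₄: [CrO₄²⁻] = (Ksp/[Ba²⁺]) = 1.4×10⁻⁸ M
The smaller threshold [CrO₄²⁻] is reached first, so BaCrO₄ precipitates first.

BaCrO₄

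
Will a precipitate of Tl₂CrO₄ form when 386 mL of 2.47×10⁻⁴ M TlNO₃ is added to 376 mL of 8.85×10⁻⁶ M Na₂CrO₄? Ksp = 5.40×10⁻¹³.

No

After mixing, V = 386 mL + 376 mL = 762 mL.
[Tl⁺] = (2.47×10⁻⁴)(386)/762 = 1.25×10⁻⁴ M
[CrO₄²⁻] = (8.85×10⁻⁶)(376)/762 = 4.37×10⁻⁶ M
Q = [Tl⁺]^2[CrO₄²⁻] = 6.84×10⁻¹⁴
Q < Ksp (6.84×10⁻¹⁴ vs 5.40×10⁻¹³); the solution remains unsaturated and no precipitate forms.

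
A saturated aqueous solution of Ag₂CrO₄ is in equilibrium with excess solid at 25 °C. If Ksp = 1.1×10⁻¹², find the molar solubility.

6.5×10⁻⁵ M

Ag₂CrO₄(s) ⇌ 2 Ag⁺(aq) + CrO₄²⁻(aq)
Call the molar solubility s, so that [Ag⁺] = 2s and [CrO₄²⁻] = s.
Ksp = [Ag⁺]^2[CrO₄²⁻] = (2s)^2 · s = 4s^3
4s^3 = 1.1×10⁻¹²  ⇒  s^3 = 2.8×10⁻¹³
Taking the 3rd root, s = 6.5×10⁻⁵ mol L⁻¹.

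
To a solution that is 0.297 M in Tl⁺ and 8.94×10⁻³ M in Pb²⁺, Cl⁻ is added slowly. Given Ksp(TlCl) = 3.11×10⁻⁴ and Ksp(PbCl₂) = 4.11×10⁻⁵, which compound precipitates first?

TlCl

The threshold for precipitation is Q = Ksp.
For TlCl: [Cl⁻] = (Ksp/[Tl⁺]) = 1.05×10⁻³ M
For PbCl₂: [Cl⁻] = (Ksp/[Pb²⁺])^(1/2) = 6.78×10⁻² M
TlCl requires the lower [Cl⁻], so it precipitates first.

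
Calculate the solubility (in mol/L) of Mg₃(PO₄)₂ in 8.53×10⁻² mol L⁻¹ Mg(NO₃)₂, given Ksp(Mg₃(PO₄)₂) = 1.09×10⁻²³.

Mg₃(PO₄)₂(s) ⇌ 3 Mg²⁺(aq) + 2 PO₄³⁻(aq)
The solution already contains Mg²⁺ at 8.53×10⁻² mol L⁻¹. Let s be the molar solubility of Mg₃(PO₄)₂.
[Mg²⁺] ≈ 8.53×10⁻² mol L⁻¹ (common ion dominates); [PO₄³⁻] = 2s.
Ksp = [Mg²⁺]^3[PO₄³⁻]^2 = (8.53×10⁻²)^3(2s)^2
(2s)^2 = 1.09×10⁻²³ / (8.53×10⁻²)^3 = 1.76×10⁻²⁰
s = 6.63×10⁻¹¹ mol L⁻¹

6.63×10⁻¹¹ M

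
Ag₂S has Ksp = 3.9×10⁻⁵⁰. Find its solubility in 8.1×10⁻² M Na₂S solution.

3.5×10⁻²⁵ M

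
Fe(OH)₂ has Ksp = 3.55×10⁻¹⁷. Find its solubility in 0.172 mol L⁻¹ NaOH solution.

Fe(OH)₂(s) ⇌ Fe²⁺(aq) + 2 OH⁻(aq)
The solution already contains OH⁻ at 0.172 mol L⁻¹. Let s be the molar solubility of Fe(OH)₂.
[OH⁻] ≈ 0.172 mol L⁻¹ (common ion dominates); [Fe²⁺] = s.
Ksp = [Fe²⁺][OH⁻]^2 = s(0.172)^2
s = 3.55×10⁻¹⁷ / (0.172)^2 = 1.20×10⁻¹⁵
s = 1.20×10⁻¹⁵ mol L⁻¹

1.20×10⁻¹⁵ M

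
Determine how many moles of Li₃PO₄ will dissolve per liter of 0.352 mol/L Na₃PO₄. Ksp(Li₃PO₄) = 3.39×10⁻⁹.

7.09×10⁻⁴ M

Li₃PO₄(s) ⇌ 3 Li⁺(aq) + PO₄³⁻(aq)
The solution already contains PO₄³⁻ at 0.352 mol/L. Let s be the molar solubility of Li₃PO₄.
[PO₄³⁻] ≈ 0.352 mol/L (common ion dominates); [Li⁺] = 3s.
Ksp = [Li⁺]^3[PO₄³⁻] = (3s)^3(0.352)
(3s)^3 = 3.39×10⁻⁹ / (0.352) = 9.63×10⁻⁹
s = 7.09×10⁻⁴ mol/L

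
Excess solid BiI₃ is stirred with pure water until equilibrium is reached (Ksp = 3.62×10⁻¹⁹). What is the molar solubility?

BiI₃(s) ⇌ Bi³⁺(aq) + 3 I⁻(aq)
For each mole of BiI₃ that dissolves per liter, [Bi³⁺] = s and [I⁻] = 3s; let s denote this solubility.
Ksp = [Bi³⁺][I⁻]^3 = s · (3s)^3 = 27s^4
27s^4 = 3.62×10⁻¹⁹  ⇒  s^4 = 1.34×10⁻²⁰
s = (1.34×10⁻²⁰)^(1/4) = 1.08×10⁻⁵ M

1.08×10⁻⁵ M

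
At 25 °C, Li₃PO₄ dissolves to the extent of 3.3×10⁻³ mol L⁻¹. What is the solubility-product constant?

Li₃PO₄(s) ⇌ 3 Li⁺(aq) + PO₄³⁻(aq)
Let s be the molar solubility. Then [Li⁺] = 3s and [PO₄³⁻] = s.
Ksp = [Li⁺]^3[PO₄³⁻] = (3s)^3 · s = 27s^4
Ksp = 27 × (3.3×10⁻³)^4 = 3.2×10⁻⁹

Ksp = 3.2×10⁻⁹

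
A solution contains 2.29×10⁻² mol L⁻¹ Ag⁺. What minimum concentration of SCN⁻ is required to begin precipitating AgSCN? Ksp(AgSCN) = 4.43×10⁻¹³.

The threshold for precipitation is Q = Ksp.
AgSCN(s) ⇌ Ag⁺(aq) + SCN⁻(aq)
Ksp = [Ag⁺][SCN⁻] = [SCN⁻](2.29×10⁻²)
[SCN⁻] = 4.43×10⁻¹³ / (2.29×10⁻²) = 1.93×10⁻¹¹
[SCN⁻] = 1.93×10⁻¹¹ mol L⁻¹

1.93×10⁻¹¹ M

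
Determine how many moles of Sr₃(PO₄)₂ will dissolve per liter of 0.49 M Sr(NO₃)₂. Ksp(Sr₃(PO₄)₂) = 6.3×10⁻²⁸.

3.7×10⁻¹⁴ M

Sr₃(PO₄)₂(s) ⇌ 3 Sr²⁺(aq) + 2 PO₄³⁻(aq)
The solution already contains Sr²⁺ at 0.49 M. Let s be the molar solubility of Sr₃(PO₄)₂.
[Sr²⁺] ≈ 0.49 M (common ion dominates); [PO₄³⁻] = 2s.
Ksp = [Sr²⁺]^3[PO₄³⁻]^2 = (0.49)^3(2s)^2
(2s)^2 = 6.3×10⁻²⁸ / (0.49)^3 = 5.4×10⁻²⁷
s = 3.7×10⁻¹⁴ M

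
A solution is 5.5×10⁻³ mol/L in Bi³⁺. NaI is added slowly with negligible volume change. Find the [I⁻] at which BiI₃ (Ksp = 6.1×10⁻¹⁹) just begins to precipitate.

4.8×10⁻⁶ M

Precipitation begins when Q = Ksp.
BiI₃(s) ⇌ Bi³⁺(aq) + 3 I⁻(aq)
Ksp = [Bi³⁺][I⁻]^3 = [I⁻]^3(5.5×10⁻³)
[I⁻]^3 = 6.1×10⁻¹⁹ / (5.5×10⁻³) = 1.1×10⁻¹⁶
[I⁻] = 4.8×10⁻⁶ mol/L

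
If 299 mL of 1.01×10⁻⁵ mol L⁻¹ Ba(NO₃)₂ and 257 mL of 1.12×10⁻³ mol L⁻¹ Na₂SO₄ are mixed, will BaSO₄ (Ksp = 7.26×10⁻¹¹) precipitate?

After mixing, V = 299 mL + 257 mL = 556 mL.
[Ba²⁺] = (1.01×10⁻⁵)(299)/556 = 5.43×10⁻⁶ mol L⁻¹
[SO₄²⁻] = (1.12×10⁻³)(257)/556 = 5.18×10⁻⁴ mol L⁻¹
Q = [Ba²⁺][SO₄²⁻] = 2.81×10⁻⁹
Since Q (2.81×10⁻⁹) exceeds Ksp (7.26×10⁻¹¹), BaSO₄ will precipitate.

Yes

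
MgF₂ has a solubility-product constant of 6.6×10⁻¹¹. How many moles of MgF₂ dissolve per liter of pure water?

2.5×10⁻⁴ M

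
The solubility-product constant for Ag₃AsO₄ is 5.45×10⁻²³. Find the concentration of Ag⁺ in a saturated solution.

3.58×10⁻⁶ M

Ag₃AsO₄(s) ⇌ 3 Ag⁺(aq) + AsO₄³⁻(aq)
If s mol/L of Ag₃AsO₄ dissolves, [Ag⁺] = 3s and [AsO₄³⁻] = s.
Ksp = [Ag⁺]^3[AsO₄³⁻] = (3s)^3 · s = 27s^4 = 5.45×10⁻²³
s = 1.19×10⁻⁶ M
[Ag⁺] = 3s = 3.58×10⁻⁶ M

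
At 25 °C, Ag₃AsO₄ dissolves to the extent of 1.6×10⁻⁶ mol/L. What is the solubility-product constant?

Ag₃AsO₄(s) ⇌ 3 Ag⁺(aq) + AsO₄³⁻(aq)
Call the molar solubility s, so that [Ag⁺] = 3s and [AsO₄³⁻] = s.
Ksp = [Ag⁺]^3[AsO₄³⁻] = (3s)^3 · s = 27s^4
Ksp = 27 × (1.6×10⁻⁶)^4 = 1.8×10⁻²²

Ksp = 1.8×10⁻²²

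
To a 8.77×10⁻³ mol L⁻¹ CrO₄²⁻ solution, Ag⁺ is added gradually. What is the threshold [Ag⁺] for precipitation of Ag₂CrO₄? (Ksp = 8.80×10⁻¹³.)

1.00×10⁻⁵ M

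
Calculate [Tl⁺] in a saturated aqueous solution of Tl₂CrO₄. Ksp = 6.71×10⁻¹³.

Tl₂CrO₄(s) ⇌ 2 Tl⁺(aq) + CrO₄²⁻(aq)
With molar solubility s: [Tl⁺] = 2s, [CrO₄²⁻] = s.
Ksp = [Tl⁺]^2[CrO₄²⁻] = (2s)^2 · s = 4s^3 = 6.71×10⁻¹³
s = 5.52×10⁻⁵ M
[Tl⁺] = 2s = 1.10×10⁻⁴ M

1.10×10⁻⁴ M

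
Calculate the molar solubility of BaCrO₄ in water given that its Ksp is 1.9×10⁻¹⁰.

1.4×10⁻⁵ M

BaCrO₄(s) ⇌ Ba²⁺(aq) + CrO₄²⁻(aq)
Call the molar solubility s, so that [Ba²⁺] = s and [CrO₄²⁻] = s.
Ksp = [Ba²⁺][CrO₄²⁻] = s · s = s^2
s^2 = 1.9×10⁻¹⁰
Taking the 2nd root, s = 1.4×10⁻⁵ mol L⁻¹.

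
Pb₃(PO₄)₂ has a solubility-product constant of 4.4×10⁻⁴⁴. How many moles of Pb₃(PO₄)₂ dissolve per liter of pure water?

8.4×10⁻¹⁰ M

Pb₃(PO₄)₂(s) ⇌ 3 Pb²⁺(aq) + 2 PO₄³⁻(aq)
Let s be the molar solubility. Then [Pb²⁺] = 3s and [PO₄³⁻] = 2s.
Ksp = [Pb²⁺]^3[PO₄³⁻]^2 = (3s)^3 · (2s)^2 = 108s^5
108s^5 = 4.4×10⁻⁴⁴  ⇒  s^5 = 4.1×10⁻⁴⁶
s = 8.4×10⁻¹⁰ mol/L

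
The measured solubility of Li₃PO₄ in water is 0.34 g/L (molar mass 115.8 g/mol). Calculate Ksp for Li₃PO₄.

Ksp = 2.0×10⁻⁹

s = (0.34 g L⁻¹)/(115.8 g mol⁻¹) = 2.936×10⁻³ M
Li₃PO₄(s) ⇌ 3 Li⁺(aq) + PO₄³⁻(aq)
Let s be the molar solubility. Then [Li⁺] = 3s and [PO₄³⁻] = s.
Ksp = [Li⁺]^3[PO₄³⁻] = (3s)^3 · s = 27s^4
Ksp = 27 × (2.936×10⁻³)^4 = 2.0×10⁻⁹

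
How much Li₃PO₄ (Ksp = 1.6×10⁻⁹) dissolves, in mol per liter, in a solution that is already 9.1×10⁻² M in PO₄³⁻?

Li₃PO₄(s) ⇌ 3 Li⁺(aq) + PO₄³⁻(aq)
With PO₄³⁻ already at 9.1×10⁻² M and s small, take [PO₄³⁻] ≈ 9.1×10⁻² M and [Li⁺] = 3s.
Ksp = [Li⁺]^3[PO₄³⁻] = (3s)^3(9.1×10⁻²)
(3s)^3 = 1.6×10⁻⁹ / (9.1×10⁻²) = 1.8×10⁻⁸
s = 8.7×10⁻⁴ M

8.7×10⁻⁴ M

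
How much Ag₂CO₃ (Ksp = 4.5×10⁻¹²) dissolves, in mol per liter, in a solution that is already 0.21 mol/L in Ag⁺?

1.0×10⁻¹⁰ M

Ag₂CO₃(s) ⇌ 2 Ag⁺(aq) + CO₃²⁻(aq)
Let s be the solubility of Ag₂CO₃ here. The common ion gives [Ag⁺] ≈ 0.21 mol/L, and [CO₃²⁻] = s.
Ksp = [Ag⁺]^2[CO₃²⁻] = (0.21)^2s
s = 4.5×10⁻¹² / (0.21)^2 = 1.0×10⁻¹⁰
s = 1.0×10⁻¹⁰ mol/L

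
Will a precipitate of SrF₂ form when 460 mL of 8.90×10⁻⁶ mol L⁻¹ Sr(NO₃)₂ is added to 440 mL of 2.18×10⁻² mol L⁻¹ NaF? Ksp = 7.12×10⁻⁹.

No

After mixing, V = 460 mL + 440 mL = 900 mL.
[Sr²⁺] = (8.90×10⁻⁶)(460)/900 = 4.55×10⁻⁶ mol L⁻¹
[F⁻] = (2.18×10⁻²)(440)/900 = 1.07×10⁻² mol L⁻¹
Q = [Sr²⁺][F⁻]^2 = 5.17×10⁻¹⁰
Q < Ksp (5.17×10⁻¹⁰ vs 7.12×10⁻⁹); the solution remains unsaturated and no precipitate forms.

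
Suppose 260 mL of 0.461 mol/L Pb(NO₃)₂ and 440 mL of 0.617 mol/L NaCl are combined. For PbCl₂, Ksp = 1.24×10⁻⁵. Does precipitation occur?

Yes

The combined volume is 700 mL.
[Pb²⁺] = (0.461)(260)/700 = 0.171 mol/L
[Cl⁻] = (0.617)(440)/700 = 0.388 mol/L
Q = [Pb²⁺][Cl⁻]^2 = 2.58×10⁻²
Q = 2.58×10⁻² > Ksp = 1.24×10⁻⁵, so the solution is supersaturated and PbCl₂ precipitates.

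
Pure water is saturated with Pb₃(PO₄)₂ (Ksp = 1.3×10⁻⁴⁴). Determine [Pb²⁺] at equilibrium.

2.0×10⁻⁹ M

Pb₃(PO₄)₂(s) ⇌ 3 Pb²⁺(aq) + 2 PO₄³⁻(aq)
With molar solubility s: [Pb²⁺] = 3s, [PO₄³⁻] = 2s.
Ksp = [Pb²⁺]^3[PO₄³⁻]^2 = (3s)^3 · (2s)^2 = 108s^5 = 1.3×10⁻⁴⁴
s = 6.5×10⁻¹⁰ M
[Pb²⁺] = 3s = 2.0×10⁻⁹ M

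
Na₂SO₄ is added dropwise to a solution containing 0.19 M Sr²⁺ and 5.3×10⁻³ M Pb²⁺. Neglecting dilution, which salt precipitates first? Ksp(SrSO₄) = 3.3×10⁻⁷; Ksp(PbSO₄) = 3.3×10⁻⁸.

SrSO₄

A salt starts to precipitate once the ion product Q reaches its Ksp.
For SrSO₄: [SO₄²⁻] = (Ksp/[Sr²⁺]) = 1.7×10⁻⁶ M
For PbSO₄: [SO₄²⁻] = (Ksp/[Pb²⁺]) = 6.2×10⁻⁶ M
SrSO₄ requires the lower [SO₄²⁻], so it precipitates first.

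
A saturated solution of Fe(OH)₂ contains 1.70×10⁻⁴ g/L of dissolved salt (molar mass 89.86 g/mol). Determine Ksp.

Ksp = 2.71×10⁻¹⁷

Convert to molarity: s = 1.70×10⁻⁴ / 89.86 = 1.8918×10⁻⁶ mol/L
Fe(OH)₂(s) ⇌ Fe²⁺(aq) + 2 OH⁻(aq)
Call the molar solubility s, so that [Fe²⁺] = s and [OH⁻] = 2s.
Ksp = [Fe²⁺][OH⁻]^2 = s · (2s)^2 = 4s^3
Ksp = 4 × (1.8918×10⁻⁶)^3 = 2.71×10⁻¹⁷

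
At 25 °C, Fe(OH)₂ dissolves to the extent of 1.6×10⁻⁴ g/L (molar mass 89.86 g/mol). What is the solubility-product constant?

s = (1.6×10⁻⁴ g L⁻¹)/(89.86 g mol⁻¹) = 1.781×10⁻⁶ M
Fe(OH)₂(s) ⇌ Fe²⁺(aq) + 2 OH⁻(aq)
Call the molar solubility s, so that [Fe²⁺] = s and [OH⁻] = 2s.
Ksp = [Fe²⁺][OH⁻]^2 = s · (2s)^2 = 4s^3
Ksp = 4 × (1.781×10⁻⁶)^3 = 2.3×10⁻¹⁷

Ksp = 2.3×10⁻¹⁷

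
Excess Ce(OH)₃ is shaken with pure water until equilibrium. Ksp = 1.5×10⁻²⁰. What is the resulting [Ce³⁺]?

Ce(OH)₃(s) ⇌ Ce³⁺(aq) + 3 OH⁻(aq)
Let s be the molar solubility. Then [Ce³⁺] = s and [OH⁻] = 3s.
Ksp = [Ce³⁺][OH⁻]^3 = s · (3s)^3 = 27s^4 = 1.5×10⁻²⁰
s = 4.9×10⁻⁶ M
[Ce³⁺] = s = 4.9×10⁻⁶ M

4.9×10⁻⁶ M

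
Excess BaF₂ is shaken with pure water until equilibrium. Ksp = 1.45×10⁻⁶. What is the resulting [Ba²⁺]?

BaF₂(s) ⇌ Ba²⁺(aq) + 2 F⁻(aq)
If s mol/L of BaF₂ dissolves, [Ba²⁺] = s and [F⁻] = 2s.
Ksp = [Ba²⁺][F⁻]^2 = s · (2s)^2 = 4s^3 = 1.45×10⁻⁶
s = 7.13×10⁻³ M
[Ba²⁺] = s = 7.13×10⁻³ M

7.13×10⁻³ M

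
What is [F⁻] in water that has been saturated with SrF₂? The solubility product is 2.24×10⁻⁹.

SrF₂(s) ⇌ Sr²⁺(aq) + 2 F⁻(aq)
If s mol/L of SrF₂ dissolves, [Sr²⁺] = s and [F⁻] = 2s.
Ksp = [Sr²⁺][F⁻]^2 = s · (2s)^2 = 4s^3 = 2.24×10⁻⁹
s = 8.24×10⁻⁴ M
[F⁻] = 2s = 1.65×10⁻³ M

1.65×10⁻³ M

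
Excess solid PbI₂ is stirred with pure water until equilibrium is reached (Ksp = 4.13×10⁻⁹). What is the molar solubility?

PbI₂(s) ⇌ Pb²⁺(aq) + 2 I⁻(aq)
If s mol/L of PbI₂ dissolves, [Pb²⁺] = s and [I⁻] = 2s.
Ksp = [Pb²⁺][I⁻]^2 = s · (2s)^2 = 4s^3
4s^3 = 4.13×10⁻⁹  ⇒  s^3 = 1.03×10⁻⁹
s = (1.03×10⁻⁹)^(1/3) = 1.01×10⁻³ mol L⁻¹

1.01×10⁻³ M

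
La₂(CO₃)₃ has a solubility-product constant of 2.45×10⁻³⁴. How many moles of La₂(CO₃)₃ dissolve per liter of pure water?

La₂(CO₃)₃(s) ⇌ 2 La³⁺(aq) + 3 CO₃²⁻(aq)
If s mol/L of La₂(CO₃)₃ dissolves, [La³⁺] = 2s and [CO₃²⁻] = 3s.
Ksp = [La³⁺]^2[CO₃²⁻]^3 = (2s)^2 · (3s)^3 = 108s^5
108s^5 = 2.45×10⁻³⁴  ⇒  s^5 = 2.27×10⁻³⁶
Taking the 5th root, s = 7.43×10⁻⁸ mol L⁻¹.

7.43×10⁻⁸ M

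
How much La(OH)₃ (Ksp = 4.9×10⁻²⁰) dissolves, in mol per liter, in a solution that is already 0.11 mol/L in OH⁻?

La(OH)₃(s) ⇌ La³⁺(aq) + 3 OH⁻(aq)
OH⁻ is already present at 0.11 mol/L. If s mol/L of La(OH)₃ dissolves, [La³⁺] = s while [OH⁻] ≈ 0.11 mol/L.
Ksp = [La³⁺][OH⁻]^3 = s(0.11)^3
s = 4.9×10⁻²⁰ / (0.11)^3 = 3.7×10⁻¹⁷
s = 3.7×10⁻¹⁷ mol/L

3.7×10⁻¹⁷ M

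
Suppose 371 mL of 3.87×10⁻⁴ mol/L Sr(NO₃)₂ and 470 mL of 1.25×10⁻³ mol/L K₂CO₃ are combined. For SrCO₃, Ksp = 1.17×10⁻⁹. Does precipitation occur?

The combined volume is 841 mL.
[Sr²⁺] = (3.87×10⁻⁴)(371)/841 = 1.71×10⁻⁴ mol/L
[CO₃²⁻] = (1.25×10⁻³)(470)/841 = 6.99×10⁻⁴ mol/L
Q = [Sr²⁺][CO₃²⁻] = 1.19×10⁻⁷
Since Q (1.19×10⁻⁷) exceeds Ksp (1.17×10⁻⁹), SrCO₃ will precipitate.

Yes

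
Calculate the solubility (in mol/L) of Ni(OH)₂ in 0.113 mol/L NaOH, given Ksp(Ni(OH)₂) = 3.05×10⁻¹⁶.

Ni(OH)₂(s) ⇌ Ni²⁺(aq) + 2 OH⁻(aq)
Let s be the solubility of Ni(OH)₂ here. The common ion gives [OH⁻] ≈ 0.113 mol/L, and [Ni²⁺] = s.
Ksp = [Ni²⁺][OH⁻]^2 = s(0.113)^2
s = 3.05×10⁻¹⁶ / (0.113)^2 = 2.39×10⁻¹⁴
s = 2.39×10⁻¹⁴ mol/L

2.39×10⁻¹⁴ M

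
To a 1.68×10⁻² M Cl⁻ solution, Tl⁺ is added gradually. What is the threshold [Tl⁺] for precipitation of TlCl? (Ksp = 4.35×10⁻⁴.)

2.59×10⁻² M

The threshold for precipitation is Q = Ksp.
TlCl(s) ⇌ Tl⁺(aq) + Cl⁻(aq)
Ksp = [Tl⁺][Cl⁻] = [Tl⁺](1.68×10⁻²)
[Tl⁺] = 4.35×10⁻⁴ / (1.68×10⁻²) = 2.59×10⁻²
[Tl⁺] = 2.59×10⁻² M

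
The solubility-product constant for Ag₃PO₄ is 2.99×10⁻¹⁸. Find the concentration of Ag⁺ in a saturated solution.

Ag₃PO₄(s) ⇌ 3 Ag⁺(aq) + PO₄³⁻(aq)
With molar solubility s: [Ag⁺] = 3s, [PO₄³⁻] = s.
Ksp = [Ag⁺]^3[PO₄³⁻] = (3s)^3 · s = 27s^4 = 2.99×10⁻¹⁸
s = 1.82×10⁻⁵ mol L⁻¹
[Ag⁺] = 3s = 5.47×10⁻⁵ mol L⁻¹

5.47×10⁻⁵ M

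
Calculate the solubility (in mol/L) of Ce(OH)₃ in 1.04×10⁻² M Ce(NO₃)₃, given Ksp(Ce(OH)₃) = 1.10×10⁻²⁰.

3.40×10⁻⁷ M

Ce(OH)₃(s) ⇌ Ce³⁺(aq) + 3 OH⁻(aq)
Let s be the solubility of Ce(OH)₃ here. The common ion gives [Ce³⁺] ≈ 1.04×10⁻² M, and [OH⁻] = 3s.
Ksp = [Ce³⁺][OH⁻]^3 = (1.04×10⁻²)(3s)^3
(3s)^3 = 1.10×10⁻²⁰ / (1.04×10⁻²) = 1.06×10⁻¹⁸
s = 3.40×10⁻⁷ M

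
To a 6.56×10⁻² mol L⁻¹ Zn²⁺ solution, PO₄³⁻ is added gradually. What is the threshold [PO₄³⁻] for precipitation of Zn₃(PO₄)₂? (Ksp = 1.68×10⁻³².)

The threshold for precipitation is Q = Ksp.
Zn₃(PO₄)₂(s) ⇌ 3 Zn²⁺(aq) + 2 PO₄³⁻(aq)
Ksp = [Zn²⁺]^3[PO₄³⁻]^2 = [PO₄³⁻]^2(6.56×10⁻²)^3
[PO₄³⁻]^2 = 1.68×10⁻³² / (6.56×10⁻²)^3 = 5.95×10⁻²⁹
[PO₄³⁻] = 7.71×10⁻¹⁵ mol L⁻¹

7.71×10⁻¹⁵ M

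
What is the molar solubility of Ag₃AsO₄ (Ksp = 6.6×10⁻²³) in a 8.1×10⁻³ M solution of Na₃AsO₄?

6.7×10⁻⁸ M

Ag₃AsO₄(s) ⇌ 3 Ag⁺(aq) + AsO₄³⁻(aq)
AsO₄³⁻ is already present at 8.1×10⁻³ M. If s mol/L of Ag₃AsO₄ dissolves, [Ag⁺] = 3s while [AsO₄³⁻] ≈ 8.1×10⁻³ M.
Ksp = [Ag⁺]^3[AsO₄³⁻] = (3s)^3(8.1×10⁻³)
(3s)^3 = 6.6×10⁻²³ / (8.1×10⁻³) = 8.1×10⁻²¹
s = 6.7×10⁻⁸ M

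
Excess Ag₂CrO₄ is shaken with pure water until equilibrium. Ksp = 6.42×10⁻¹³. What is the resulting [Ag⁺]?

1.09×10⁻⁴ M

Ag₂CrO₄(s) ⇌ 2 Ag⁺(aq) + CrO₄²⁻(aq)
Call the molar solubility s, so that [Ag⁺] = 2s and [CrO₄²⁻] = s.
Ksp = [Ag⁺]^2[CrO₄²⁻] = (2s)^2 · s = 4s^3 = 6.42×10⁻¹³
s = 5.43×10⁻⁵ M
[Ag⁺] = 2s = 1.09×10⁻⁴ M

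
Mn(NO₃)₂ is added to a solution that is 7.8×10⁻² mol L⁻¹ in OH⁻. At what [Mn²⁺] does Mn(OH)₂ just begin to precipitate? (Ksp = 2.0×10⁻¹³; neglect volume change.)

3.3×10⁻¹¹ M

The threshold for precipitation is Q = Ksp.
Mn(OH)₂(s) ⇌ Mn²⁺(aq) + 2 OH⁻(aq)
Ksp = [Mn²⁺][OH⁻]^2 = [Mn²⁺](7.8×10⁻²)^2
[Mn²⁺] = 2.0×10⁻¹³ / (7.8×10⁻²)^2 = 3.3×10⁻¹¹
[Mn²⁺] = 3.3×10⁻¹¹ mol L⁻¹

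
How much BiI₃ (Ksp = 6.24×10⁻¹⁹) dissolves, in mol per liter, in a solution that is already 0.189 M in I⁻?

9.24×10⁻¹⁷ M

BiI₃(s) ⇌ Bi³⁺(aq) + 3 I⁻(aq)
Let s be the solubility of BiI₃ here. The common ion gives [I⁻] ≈ 0.189 M, and [Bi³⁺] = s.
Ksp = [Bi³⁺][I⁻]^3 = s(0.189)^3
s = 6.24×10⁻¹⁹ / (0.189)^3 = 9.24×10⁻¹⁷
s = 9.24×10⁻¹⁷ M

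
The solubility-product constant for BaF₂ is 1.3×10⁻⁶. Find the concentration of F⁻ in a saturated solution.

1.4×10⁻² M

BaF₂(s) ⇌ Ba²⁺(aq) + 2 F⁻(aq)
Let s be the molar solubility. Then [Ba²⁺] = s and [F⁻] = 2s.
Ksp = [Ba²⁺][F⁻]^2 = s · (2s)^2 = 4s^3 = 1.3×10⁻⁶
s = 6.9×10⁻³ M
[F⁻] = 2s = 1.4×10⁻² M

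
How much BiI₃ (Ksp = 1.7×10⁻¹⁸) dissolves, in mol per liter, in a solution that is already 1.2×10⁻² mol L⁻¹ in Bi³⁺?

1.7×10⁻⁶ M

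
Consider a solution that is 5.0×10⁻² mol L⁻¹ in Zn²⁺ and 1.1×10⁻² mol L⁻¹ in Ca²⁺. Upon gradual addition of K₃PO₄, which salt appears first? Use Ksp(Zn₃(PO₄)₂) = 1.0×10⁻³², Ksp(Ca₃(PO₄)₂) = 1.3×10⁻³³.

Zn₃(PO₄)₂

Precipitation begins when Q = Ksp.
For Zn₃(PO₄)₂: [PO₄³⁻] = (Ksp/[Zn²⁺]^3)^(1/2) = 8.9×10⁻¹⁵ mol L⁻¹
For Ca₃(PO₄)₂: [PO₄³⁻] = (Ksp/[Ca²⁺]^3)^(1/2) = 3.1×10⁻¹⁴ mol L⁻¹
Since Zn₃(PO₄)₂ needs less PO₄³⁻ to reach saturation, it precipitates first.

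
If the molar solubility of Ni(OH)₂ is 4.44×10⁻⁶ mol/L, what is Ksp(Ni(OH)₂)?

Ni(OH)₂(s) ⇌ Ni²⁺(aq) + 2 OH⁻(aq)
If s mol/L of Ni(OH)₂ dissolves, [Ni²⁺] = s and [OH⁻] = 2s.
Ksp = [Ni²⁺][OH⁻]^2 = s · (2s)^2 = 4s^3
Ksp = 4 × (4.44×10⁻⁶)^3 = 3.50×10⁻¹⁶

Ksp = 3.50×10⁻¹⁶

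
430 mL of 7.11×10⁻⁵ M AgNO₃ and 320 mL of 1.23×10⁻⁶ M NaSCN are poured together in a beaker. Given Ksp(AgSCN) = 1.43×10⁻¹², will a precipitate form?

After mixing, V = 430 mL + 320 mL = 750 mL.
[Ag⁺] = (7.11×10⁻⁵)(430)/750 = 4.08×10⁻⁵ M
[SCN⁻] = (1.23×10⁻⁶)(320)/750 = 5.25×10⁻⁷ M
Q = [Ag⁺][SCN⁻] = 2.14×10⁻¹¹
Since Q (2.14×10⁻¹¹) exceeds Ksp (1.43×10⁻¹²), AgSCN will precipitate.

Yes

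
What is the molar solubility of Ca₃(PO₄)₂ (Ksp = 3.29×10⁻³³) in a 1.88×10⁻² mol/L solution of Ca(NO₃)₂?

Ca₃(PO₄)₂(s) ⇌ 3 Ca²⁺(aq) + 2 PO₄³⁻(aq)
The solution already contains Ca²⁺ at 1.88×10⁻² mol/L. Let s be the molar solubility of Ca₃(PO₄)₂.
[Ca²⁺] ≈ 1.88×10⁻² mol/L (common ion dominates); [PO₄³⁻] = 2s.
Ksp = [Ca²⁺]^3[PO₄³⁻]^2 = (1.88×10⁻²)^3(2s)^2
(2s)^2 = 3.29×10⁻³³ / (1.88×10⁻²)^3 = 4.95×10⁻²⁸
s = 1.11×10⁻¹⁴ mol/L

1.11×10⁻¹⁴ M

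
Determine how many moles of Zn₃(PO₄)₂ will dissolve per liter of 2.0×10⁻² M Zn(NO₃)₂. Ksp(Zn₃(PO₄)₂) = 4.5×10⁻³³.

1.2×10⁻¹⁴ M

Zn₃(PO₄)₂(s) ⇌ 3 Zn²⁺(aq) + 2 PO₄³⁻(aq)
Zn²⁺ is already present at 2.0×10⁻² M. If s mol/L of Zn₃(PO₄)₂ dissolves, [PO₄³⁻] = 2s while [Zn²⁺] ≈ 2.0×10⁻² M.
Ksp = [Zn²⁺]^3[PO₄³⁻]^2 = (2.0×10⁻²)^3(2s)^2
(2s)^2 = 4.5×10⁻³³ / (2.0×10⁻²)^3 = 5.6×10⁻²⁸
s = 1.2×10⁻¹⁴ M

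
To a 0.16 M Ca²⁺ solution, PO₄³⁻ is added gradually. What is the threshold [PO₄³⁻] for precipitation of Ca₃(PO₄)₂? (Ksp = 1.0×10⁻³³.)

4.9×10⁻¹⁶ M

Precipitation of each salt begins when its ion product equals Ksp.
Ca₃(PO₄)₂(s) ⇌ 3 Ca²⁺(aq) + 2 PO₄³⁻(aq)
Ksp = [Ca²⁺]^3[PO₄³⁻]^2 = [PO₄³⁻]^2(0.16)^3
[PO₄³⁻]^2 = 1.0×10⁻³³ / (0.16)^3 = 2.4×10⁻³¹
[PO₄³⁻] = 4.9×10⁻¹⁶ M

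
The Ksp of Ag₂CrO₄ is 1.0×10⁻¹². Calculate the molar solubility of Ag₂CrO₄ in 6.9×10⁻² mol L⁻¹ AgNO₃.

2.1×10⁻¹⁰ M

Ag₂CrO₄(s) ⇌ 2 Ag⁺(aq) + CrO₄²⁻(aq)
With Ag⁺ already at 6.9×10⁻² mol L⁻¹ and s small, take [Ag⁺] ≈ 6.9×10⁻² mol L⁻¹ and [CrO₄²⁻] = s.
Ksp = [Ag⁺]^2[CrO₄²⁻] = (6.9×10⁻²)^2s
s = 1.0×10⁻¹² / (6.9×10⁻²)^2 = 2.1×10⁻¹⁰
s = 2.1×10⁻¹⁰ mol L⁻¹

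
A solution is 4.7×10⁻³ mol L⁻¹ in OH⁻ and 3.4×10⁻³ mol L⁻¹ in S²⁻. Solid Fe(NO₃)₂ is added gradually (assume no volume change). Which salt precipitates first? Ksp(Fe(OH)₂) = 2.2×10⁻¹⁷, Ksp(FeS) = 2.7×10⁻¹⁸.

Each salt precipitates once Q = Ksp for that salt.
For Fe(OH)₂: [Fe²⁺] = (Ksp/[OH⁻]^2) = 1.0×10⁻¹² mol L⁻¹
For FeS: [Fe²⁺] = (Ksp/[S²⁻]) = 7.9×10⁻¹⁶ mol L⁻¹
The smaller threshold [Fe²⁺] is reached first, so FeS precipitates first.

FeS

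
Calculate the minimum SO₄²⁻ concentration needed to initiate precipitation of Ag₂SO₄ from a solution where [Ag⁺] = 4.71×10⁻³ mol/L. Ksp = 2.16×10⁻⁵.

Precipitation begins when Q = Ksp.
Ag₂SO₄(s) ⇌ 2 Ag⁺(aq) + SO₄²⁻(aq)
Ksp = [Ag⁺]^2[SO₄²⁻] = [SO₄²⁻](4.71×10⁻³)^2
[SO₄²⁻] = 2.16×10⁻⁵ / (4.71×10⁻³)^2 = 0.974
[SO₄²⁻] = 0.974 mol/L

0.974 M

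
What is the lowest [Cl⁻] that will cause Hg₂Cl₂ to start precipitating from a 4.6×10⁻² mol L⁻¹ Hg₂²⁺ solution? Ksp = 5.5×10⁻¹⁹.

Precipitation begins when Q = Ksp.
Hg₂Cl₂(s) ⇌ Hg₂²⁺(aq) + 2 Cl⁻(aq)
Ksp = [Hg₂²⁺][Cl⁻]^2 = [Cl⁻]^2(4.6×10⁻²)
[Cl⁻]^2 = 5.5×10⁻¹⁹ / (4.6×10⁻²) = 1.2×10⁻¹⁷
[Cl⁻] = 3.5×10⁻⁹ mol L⁻¹

3.5×10⁻⁹ M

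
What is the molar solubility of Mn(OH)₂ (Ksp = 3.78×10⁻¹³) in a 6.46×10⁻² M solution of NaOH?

9.06×10⁻¹¹ M

Mn(OH)₂(s) ⇌ Mn²⁺(aq) + 2 OH⁻(aq)
OH⁻ is already present at 6.46×10⁻² M. If s mol/L of Mn(OH)₂ dissolves, [Mn²⁺] = s while [OH⁻] ≈ 6.46×10⁻² M.
Ksp = [Mn²⁺][OH⁻]^2 = s(6.46×10⁻²)^2
s = 3.78×10⁻¹³ / (6.46×10⁻²)^2 = 9.06×10⁻¹¹
s = 9.06×10⁻¹¹ M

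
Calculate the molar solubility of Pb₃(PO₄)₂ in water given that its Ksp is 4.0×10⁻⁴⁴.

8.2×10⁻¹⁰ M

Pb₃(PO₄)₂(s) ⇌ 3 Pb²⁺(aq) + 2 PO₄³⁻(aq)
Let s be the molar solubility. Then [Pb²⁺] = 3s and [PO₄³⁻] = 2s.
Ksp = [Pb²⁺]^3[PO₄³⁻]^2 = (3s)^3 · (2s)^2 = 108s^5
108s^5 = 4.0×10⁻⁴⁴  ⇒  s^5 = 3.7×10⁻⁴⁶
s = 8.2×10⁻¹⁰ mol L⁻¹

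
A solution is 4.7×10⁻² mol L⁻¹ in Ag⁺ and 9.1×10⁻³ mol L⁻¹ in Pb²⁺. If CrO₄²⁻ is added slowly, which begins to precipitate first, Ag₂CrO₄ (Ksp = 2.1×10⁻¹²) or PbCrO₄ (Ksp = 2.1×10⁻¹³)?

PbCrO₄

A salt starts to precipitate once the ion product Q reaches its Ksp.
For Ag₂CrO₄: [CrO₄²⁻] = (Ksp/[Ag⁺]^2) = 9.5×10⁻¹⁰ mol L⁻¹
For PbCrO₄: [CrO₄²⁻] = (Ksp/[Pb²⁺]) = 2.3×10⁻¹¹ mol L⁻¹
Since PbCrO₄ needs less CrO₄²⁻ to reach saturation, it precipitates first.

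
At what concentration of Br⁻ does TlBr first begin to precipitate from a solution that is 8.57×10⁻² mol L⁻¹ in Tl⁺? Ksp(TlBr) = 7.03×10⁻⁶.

Each salt precipitates once Q = Ksp for that salt.
TlBr(s) ⇌ Tl⁺(aq) + Br⁻(aq)
Ksp = [Tl⁺][Br⁻] = [Br⁻](8.57×10⁻²)
[Br⁻] = 7.03×10⁻⁶ / (8.57×10⁻²) = 8.20×10⁻⁵
[Br⁻] = 8.20×10⁻⁵ mol L⁻¹

8.20×10⁻⁵ M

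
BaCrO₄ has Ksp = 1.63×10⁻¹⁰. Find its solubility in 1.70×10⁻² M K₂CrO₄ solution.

BaCrO₄(s) ⇌ Ba²⁺(aq) + CrO₄²⁻(aq)
CrO₄²⁻ is already present at 1.70×10⁻² M. If s mol/L of BaCrO₄ dissolves, [Ba²⁺] = s while [CrO₄²⁻] ≈ 1.70×10⁻² M.
Ksp = [Ba²⁺][CrO₄²⁻] = s(1.70×10⁻²)
s = 1.63×10⁻¹⁰ / (1.70×10⁻²) = 9.59×10⁻⁹
s = 9.59×10⁻⁹ M

9.59×10⁻⁹ M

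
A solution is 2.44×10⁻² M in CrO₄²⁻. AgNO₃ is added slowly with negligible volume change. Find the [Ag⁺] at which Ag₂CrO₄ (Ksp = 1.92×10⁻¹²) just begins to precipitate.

Precipitation of each salt begins when its ion product equals Ksp.
Ag₂CrO₄(s) ⇌ 2 Ag⁺(aq) + CrO₄²⁻(aq)
Ksp = [Ag⁺]^2[CrO₄²⁻] = [Ag⁺]^2(2.44×10⁻²)
[Ag⁺]^2 = 1.92×10⁻¹² / (2.44×10⁻²) = 7.87×10⁻¹¹
[Ag⁺] = 8.87×10⁻⁶ M

8.87×10⁻⁶ M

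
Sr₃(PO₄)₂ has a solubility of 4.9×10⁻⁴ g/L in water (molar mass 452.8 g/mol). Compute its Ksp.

Ksp = 1.6×10⁻²⁸

Molar solubility s = (4.9×10⁻⁴ g/L) / (452.8 g/mol) = 1.082×10⁻⁶ mol/L
Sr₃(PO₄)₂(s) ⇌ 3 Sr²⁺(aq) + 2 PO₄³⁻(aq)
Call the molar solubility s, so that [Sr²⁺] = 3s and [PO₄³⁻] = 2s.
Ksp = [Sr²⁺]^3[PO₄³⁻]^2 = (3s)^3 · (2s)^2 = 108s^5
Ksp = 108 × (1.082×10⁻⁶)^5 = 1.6×10⁻²⁸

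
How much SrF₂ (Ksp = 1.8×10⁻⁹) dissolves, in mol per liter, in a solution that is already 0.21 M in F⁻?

SrF₂(s) ⇌ Sr²⁺(aq) + 2 F⁻(aq)
F⁻ is already present at 0.21 M. If s mol/L of SrF₂ dissolves, [Sr²⁺] = s while [F⁻] ≈ 0.21 M.
Ksp = [Sr²⁺][F⁻]^2 = s(0.21)^2
s = 1.8×10⁻⁹ / (0.21)^2 = 4.1×10⁻⁸
s = 4.1×10⁻⁸ M

4.1×10⁻⁸ M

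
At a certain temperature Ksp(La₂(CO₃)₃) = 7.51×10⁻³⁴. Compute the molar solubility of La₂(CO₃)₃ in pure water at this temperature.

9.30×10⁻⁸ M

La₂(CO₃)₃(s) ⇌ 2 La³⁺(aq) + 3 CO₃²⁻(aq)
Call the molar solubility s, so that [La³⁺] = 2s and [CO₃²⁻] = 3s.
Ksp = [La³⁺]^2[CO₃²⁻]^3 = (2s)^2 · (3s)^3 = 108s^5
108s^5 = 7.51×10⁻³⁴  ⇒  s^5 = 6.95×10⁻³⁶
s = 9.30×10⁻⁸ mol/L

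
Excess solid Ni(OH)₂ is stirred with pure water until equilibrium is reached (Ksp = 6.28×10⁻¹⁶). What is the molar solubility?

5.39×10⁻⁶ M

Ni(OH)₂(s) ⇌ Ni²⁺(aq) + 2 OH⁻(aq)
For each mole of Ni(OH)₂ that dissolves per liter, [Ni²⁺] = s and [OH⁻] = 2s; let s denote this solubility.
Ksp = [Ni²⁺][OH⁻]^2 = s · (2s)^2 = 4s^3
4s^3 = 6.28×10⁻¹⁶  ⇒  s^3 = 1.57×10⁻¹⁶
s = 5.39×10⁻⁶ mol/L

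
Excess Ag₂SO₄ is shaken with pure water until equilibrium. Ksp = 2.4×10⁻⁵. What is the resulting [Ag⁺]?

3.6×10⁻² M

Ag₂SO₄(s) ⇌ 2 Ag⁺(aq) + SO₄²⁻(aq)
With molar solubility s: [Ag⁺] = 2s, [SO₄²⁻] = s.
Ksp = [Ag⁺]^2[SO₄²⁻] = (2s)^2 · s = 4s^3 = 2.4×10⁻⁵
s = 1.8×10⁻² mol L⁻¹
[Ag⁺] = 2s = 3.6×10⁻² mol L⁻¹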